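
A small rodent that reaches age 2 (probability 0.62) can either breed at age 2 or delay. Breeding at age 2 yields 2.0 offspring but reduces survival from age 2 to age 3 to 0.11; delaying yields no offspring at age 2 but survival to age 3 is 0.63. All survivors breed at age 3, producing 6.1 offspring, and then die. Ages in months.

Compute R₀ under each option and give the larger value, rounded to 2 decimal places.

2.38

breed at age 2: R₀ = 0.62 × (2.0 + 0.11 × 6.1) = 0.62 × 2.6710 = 1.6560
delay to age 3: R₀ = 0.62 × (0.63 × 6.1) = 0.62 × 3.8430 = 2.3827
Higher: delay to age 3 (2.3827).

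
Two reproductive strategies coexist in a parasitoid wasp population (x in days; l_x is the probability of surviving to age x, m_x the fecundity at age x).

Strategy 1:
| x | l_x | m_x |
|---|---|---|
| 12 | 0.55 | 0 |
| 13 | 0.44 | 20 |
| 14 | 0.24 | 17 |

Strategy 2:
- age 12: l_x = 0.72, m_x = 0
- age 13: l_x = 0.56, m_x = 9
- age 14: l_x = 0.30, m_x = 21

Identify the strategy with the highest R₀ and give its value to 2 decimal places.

Strategy 1: R₀ = 0.55×0 + 0.44×20 + 0.24×17 = 12.8800
Strategy 2: R₀ = 0.72×0 + 0.56×9 + 0.30×21 = 11.3400
Highest R₀: strategy 1 with 12.8800.

12.88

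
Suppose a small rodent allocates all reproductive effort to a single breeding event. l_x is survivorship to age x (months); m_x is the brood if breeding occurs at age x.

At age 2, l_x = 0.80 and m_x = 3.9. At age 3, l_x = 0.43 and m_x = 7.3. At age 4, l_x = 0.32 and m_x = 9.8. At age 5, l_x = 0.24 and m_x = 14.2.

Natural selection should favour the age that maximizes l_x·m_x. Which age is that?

Expected offspring if breeding at age x = l_x × m_x:
  age 2: 0.80 × 3.9 = 3.120
  age 3: 0.43 × 7.3 = 3.139
  age 4: 0.32 × 9.8 = 3.136
  age 5: 0.24 × 14.2 = 3.408
Maximum at age 5 (3.408).

5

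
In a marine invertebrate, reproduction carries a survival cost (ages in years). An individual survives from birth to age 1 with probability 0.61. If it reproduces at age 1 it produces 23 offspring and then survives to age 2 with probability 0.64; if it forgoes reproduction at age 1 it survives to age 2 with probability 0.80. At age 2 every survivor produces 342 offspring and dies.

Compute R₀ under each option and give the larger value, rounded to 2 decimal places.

breed at age 1: R₀ = 0.61 × (23 + 0.64 × 342) = 0.61 × 241.8800 = 147.5468
delay to age 2: R₀ = 0.61 × (0.80 × 342) = 0.61 × 273.6000 = 166.8960
Higher: delay to age 2 (166.8960).

166.90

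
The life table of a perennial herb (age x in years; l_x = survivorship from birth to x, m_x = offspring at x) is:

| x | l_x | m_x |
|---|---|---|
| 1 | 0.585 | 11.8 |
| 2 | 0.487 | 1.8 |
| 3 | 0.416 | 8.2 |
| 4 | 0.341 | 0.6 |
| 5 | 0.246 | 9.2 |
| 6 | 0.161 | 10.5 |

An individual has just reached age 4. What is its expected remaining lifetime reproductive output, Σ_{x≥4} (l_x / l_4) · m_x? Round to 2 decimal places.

l_4 = 0.341. Conditional survival from age 4 to x is l_x / l_4.
  x=4: (0.341/0.341) × 0.6 = 0.6000
  x=5: (0.246/0.341) × 9.2 = 6.6370
  x=6: (0.161/0.341) × 10.5 = 4.9575
Sum = 0.6000 + 6.6370 + 4.9575 = 12.1944

12.19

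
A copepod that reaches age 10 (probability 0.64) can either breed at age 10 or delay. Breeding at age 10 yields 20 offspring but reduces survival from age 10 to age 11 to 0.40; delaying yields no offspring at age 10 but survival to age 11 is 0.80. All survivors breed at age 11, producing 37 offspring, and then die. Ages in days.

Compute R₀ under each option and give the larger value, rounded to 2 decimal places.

breed at age 10: R₀ = 0.64 × (20 + 0.40 × 37) = 0.64 × 34.8000 = 22.2720
delay to age 11: R₀ = 0.64 × (0.80 × 37) = 0.64 × 29.6000 = 18.9440
Higher: breed at age 10 (22.2720).

22.27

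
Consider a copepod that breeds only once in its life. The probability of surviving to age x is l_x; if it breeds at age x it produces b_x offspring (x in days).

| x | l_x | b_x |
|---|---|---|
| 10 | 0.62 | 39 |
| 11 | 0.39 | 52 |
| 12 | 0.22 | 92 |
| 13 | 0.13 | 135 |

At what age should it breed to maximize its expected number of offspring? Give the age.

10

Expected offspring if breeding at age x = l_x × b_x:
  age 10: 0.62 × 39 = 24.180
  age 11: 0.39 × 52 = 20.280
  age 12: 0.22 × 92 = 20.240
  age 13: 0.13 × 135 = 17.550
Maximum at age 10 (24.180).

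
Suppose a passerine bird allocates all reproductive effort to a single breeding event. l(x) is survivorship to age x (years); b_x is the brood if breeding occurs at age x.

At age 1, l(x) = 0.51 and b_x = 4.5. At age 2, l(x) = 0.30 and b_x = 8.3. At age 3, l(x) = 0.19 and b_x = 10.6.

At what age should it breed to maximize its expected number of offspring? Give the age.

Expected offspring if breeding at age x = l(x) × b_x:
  age 1: 0.51 × 4.5 = 2.295
  age 2: 0.30 × 8.3 = 2.490
  age 3: 0.19 × 10.6 = 2.014
Maximum at age 2 (2.490).

2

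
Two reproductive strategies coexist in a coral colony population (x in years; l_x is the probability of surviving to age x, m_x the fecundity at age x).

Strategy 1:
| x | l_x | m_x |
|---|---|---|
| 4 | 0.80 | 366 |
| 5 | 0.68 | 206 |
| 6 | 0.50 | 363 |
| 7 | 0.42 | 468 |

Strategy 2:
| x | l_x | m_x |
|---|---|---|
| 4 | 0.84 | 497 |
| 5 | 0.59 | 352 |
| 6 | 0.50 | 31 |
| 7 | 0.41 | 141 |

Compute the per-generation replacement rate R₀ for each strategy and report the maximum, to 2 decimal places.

Strategy 1: R₀ = 0.80×366 + 0.68×206 + 0.50×363 + 0.42×468 = 810.9400
Strategy 2: R₀ = 0.84×497 + 0.59×352 + 0.50×31 + 0.41×141 = 698.4700
Highest R₀: strategy 1 with 810.9400.

810.94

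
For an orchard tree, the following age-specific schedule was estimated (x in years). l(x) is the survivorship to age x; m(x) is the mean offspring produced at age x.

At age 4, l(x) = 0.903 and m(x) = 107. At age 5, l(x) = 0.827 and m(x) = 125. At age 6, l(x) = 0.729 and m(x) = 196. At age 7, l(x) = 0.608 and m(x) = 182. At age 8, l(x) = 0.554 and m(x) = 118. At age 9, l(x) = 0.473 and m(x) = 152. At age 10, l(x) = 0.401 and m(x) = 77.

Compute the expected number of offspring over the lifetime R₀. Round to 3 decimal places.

R₀ = Σ l(x) m(x):
  age 4: 0.903 × 107 = 96.6210
  age 5: 0.827 × 125 = 103.3750
  age 6: 0.729 × 196 = 142.8840
  age 7: 0.608 × 182 = 110.6560
  age 8: 0.554 × 118 = 65.3720
  age 9: 0.473 × 152 = 71.8960
  age 10: 0.401 × 77 = 30.8770
R₀ = 96.6210 + 103.3750 + 142.8840 + 110.6560 + 65.3720 + 71.8960 + 30.8770 = 621.6810

621.681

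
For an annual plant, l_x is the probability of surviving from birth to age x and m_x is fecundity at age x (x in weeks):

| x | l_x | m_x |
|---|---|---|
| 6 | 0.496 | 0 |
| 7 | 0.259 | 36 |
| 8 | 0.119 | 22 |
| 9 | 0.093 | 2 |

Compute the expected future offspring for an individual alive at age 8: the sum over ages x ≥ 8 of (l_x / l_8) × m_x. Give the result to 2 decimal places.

23.56

l_8 = 0.119. Conditional survival from age 8 to x is l_x / l_8.
  x=8: (0.119/0.119) × 22 = 22.0000
  x=9: (0.093/0.119) × 2 = 1.5630
Sum = 22.0000 + 1.5630 = 23.5630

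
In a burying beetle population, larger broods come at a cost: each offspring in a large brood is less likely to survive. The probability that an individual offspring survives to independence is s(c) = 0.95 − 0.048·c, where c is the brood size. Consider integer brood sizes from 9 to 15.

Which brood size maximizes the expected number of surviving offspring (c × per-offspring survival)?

Expected surviving offspring = c × s(c):
  c=9: 9 × 0.518 = 4.662
  c=10: 10 × 0.470 = 4.700
  c=11: 11 × 0.422 = 4.642
  c=12: 12 × 0.374 = 4.488
  c=13: 13 × 0.326 = 4.238
  c=14: 14 × 0.278 = 3.892
  c=15: 15 × 0.230 = 3.450
Maximum at c = 10 (4.700 surviving offspring).

10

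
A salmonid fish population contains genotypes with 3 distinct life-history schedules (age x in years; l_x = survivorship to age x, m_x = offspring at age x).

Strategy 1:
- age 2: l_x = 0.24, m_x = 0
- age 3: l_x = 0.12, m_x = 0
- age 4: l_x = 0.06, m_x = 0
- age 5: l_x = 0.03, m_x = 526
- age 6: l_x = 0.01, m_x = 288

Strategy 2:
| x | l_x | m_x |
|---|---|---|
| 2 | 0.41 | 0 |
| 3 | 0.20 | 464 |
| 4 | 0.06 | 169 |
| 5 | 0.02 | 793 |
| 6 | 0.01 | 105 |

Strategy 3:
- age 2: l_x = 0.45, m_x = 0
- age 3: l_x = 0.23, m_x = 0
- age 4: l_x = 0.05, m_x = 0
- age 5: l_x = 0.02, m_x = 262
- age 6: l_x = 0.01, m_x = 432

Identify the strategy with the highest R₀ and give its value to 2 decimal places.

Strategy 1: R₀ = 0.24×0 + 0.12×0 + 0.06×0 + 0.03×526 + 0.01×288 = 18.6600
Strategy 2: R₀ = 0.41×0 + 0.20×464 + 0.06×169 + 0.02×793 + 0.01×105 = 119.8500
Strategy 3: R₀ = 0.45×0 + 0.23×0 + 0.05×0 + 0.02×262 + 0.01×432 = 9.5600
Highest R₀: strategy 2 with 119.8500.

119.85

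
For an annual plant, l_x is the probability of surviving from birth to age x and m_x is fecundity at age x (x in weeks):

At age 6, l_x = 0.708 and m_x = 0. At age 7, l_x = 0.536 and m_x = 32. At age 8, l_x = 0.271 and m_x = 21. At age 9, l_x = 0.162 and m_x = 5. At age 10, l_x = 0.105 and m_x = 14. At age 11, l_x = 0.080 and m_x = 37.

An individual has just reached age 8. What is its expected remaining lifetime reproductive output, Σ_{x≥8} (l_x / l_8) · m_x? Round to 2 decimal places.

40.34

l_8 = 0.271. Conditional survival from age 8 to x is l_x / l_8.
  x=8: (0.271/0.271) × 21 = 21.0000
  x=9: (0.162/0.271) × 5 = 2.9889
  x=10: (0.105/0.271) × 14 = 5.4244
  x=11: (0.080/0.271) × 37 = 10.9225
Sum = 21.0000 + 2.9889 + 5.4244 + 10.9225 = 40.3358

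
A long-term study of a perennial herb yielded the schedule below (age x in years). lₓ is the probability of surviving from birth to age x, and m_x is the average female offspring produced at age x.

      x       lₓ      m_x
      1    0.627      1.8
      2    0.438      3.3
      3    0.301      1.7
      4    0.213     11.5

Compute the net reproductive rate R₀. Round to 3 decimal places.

R₀ = Σ lₓ m_x:
  age 1: 0.627 × 1.8 = 1.1286
  age 2: 0.438 × 3.3 = 1.4454
  age 3: 0.301 × 1.7 = 0.5117
  age 4: 0.213 × 11.5 = 2.4495
R₀ = 1.1286 + 1.4454 + 0.5117 + 2.4495 = 5.5352

5.535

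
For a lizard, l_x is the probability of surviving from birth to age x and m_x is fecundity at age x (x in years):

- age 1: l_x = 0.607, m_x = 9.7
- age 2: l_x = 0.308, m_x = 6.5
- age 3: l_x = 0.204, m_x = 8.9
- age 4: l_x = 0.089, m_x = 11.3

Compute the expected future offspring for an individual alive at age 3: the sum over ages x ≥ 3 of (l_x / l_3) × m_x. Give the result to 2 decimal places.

l_3 = 0.204. Conditional survival from age 3 to x is l_x / l_3.
  x=3: (0.204/0.204) × 8.9 = 8.9000
  x=4: (0.089/0.204) × 11.3 = 4.9299
Sum = 8.9000 + 4.9299 = 13.8299

13.83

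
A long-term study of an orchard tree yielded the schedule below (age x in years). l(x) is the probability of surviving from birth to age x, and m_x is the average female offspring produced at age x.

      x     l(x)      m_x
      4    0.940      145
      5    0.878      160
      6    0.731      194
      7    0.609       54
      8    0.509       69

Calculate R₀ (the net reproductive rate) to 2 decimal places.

486.60

R₀ = Σ l(x) m_x:
  age 4: 0.940 × 145 = 136.3000
  age 5: 0.878 × 160 = 140.4800
  age 6: 0.731 × 194 = 141.8140
  age 7: 0.609 × 54 = 32.8860
  age 8: 0.509 × 69 = 35.1210
R₀ = 136.3000 + 140.4800 + 141.8140 + 32.8860 + 35.1210 = 486.6010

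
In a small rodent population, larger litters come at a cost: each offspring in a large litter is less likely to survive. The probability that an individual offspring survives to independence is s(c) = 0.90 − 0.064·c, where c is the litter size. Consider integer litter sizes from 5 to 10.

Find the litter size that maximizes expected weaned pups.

Expected weaned pups = c × s(c):
  c=5: 5 × 0.580 = 2.900
  c=6: 6 × 0.516 = 3.096
  c=7: 7 × 0.452 = 3.164
  c=8: 8 × 0.388 = 3.104
  c=9: 9 × 0.324 = 2.916
  c=10: 10 × 0.260 = 2.600
Maximum at c = 7 (3.164 weaned pups).

7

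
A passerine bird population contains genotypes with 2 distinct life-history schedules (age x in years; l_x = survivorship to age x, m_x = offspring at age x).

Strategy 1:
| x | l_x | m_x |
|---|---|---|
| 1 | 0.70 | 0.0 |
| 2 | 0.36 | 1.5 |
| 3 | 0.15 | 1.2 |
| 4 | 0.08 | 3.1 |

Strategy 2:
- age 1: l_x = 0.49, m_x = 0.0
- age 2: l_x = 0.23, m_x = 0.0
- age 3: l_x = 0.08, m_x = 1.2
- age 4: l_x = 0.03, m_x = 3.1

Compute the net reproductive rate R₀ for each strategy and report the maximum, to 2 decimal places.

0.97

Strategy 1: R₀ = 0.70×0.0 + 0.36×1.5 + 0.15×1.2 + 0.08×3.1 = 0.9680
Strategy 2: R₀ = 0.49×0.0 + 0.23×0.0 + 0.08×1.2 + 0.03×3.1 = 0.1890
Highest R₀: strategy 1 with 0.9680.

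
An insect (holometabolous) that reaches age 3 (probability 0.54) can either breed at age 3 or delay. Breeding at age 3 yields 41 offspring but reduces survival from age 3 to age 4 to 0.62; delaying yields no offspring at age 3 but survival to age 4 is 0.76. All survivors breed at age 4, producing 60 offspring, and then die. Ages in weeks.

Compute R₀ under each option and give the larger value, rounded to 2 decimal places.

42.23

breed at age 3: R₀ = 0.54 × (41 + 0.62 × 60) = 0.54 × 78.2000 = 42.2280
delay to age 4: R₀ = 0.54 × (0.76 × 60) = 0.54 × 45.6000 = 24.6240
Higher: breed at age 3 (42.2280).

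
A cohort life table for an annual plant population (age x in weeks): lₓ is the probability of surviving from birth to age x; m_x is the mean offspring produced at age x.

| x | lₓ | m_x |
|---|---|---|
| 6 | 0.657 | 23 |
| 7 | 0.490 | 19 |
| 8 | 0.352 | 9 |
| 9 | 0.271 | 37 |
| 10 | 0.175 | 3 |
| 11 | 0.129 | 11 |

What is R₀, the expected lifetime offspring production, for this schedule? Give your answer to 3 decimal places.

39.560

R₀ = Σ lₓ m_x:
  age 6: 0.657 × 23 = 15.1110
  age 7: 0.490 × 19 = 9.3100
  age 8: 0.352 × 9 = 3.1680
  age 9: 0.271 × 37 = 10.0270
  age 10: 0.175 × 3 = 0.5250
  age 11: 0.129 × 11 = 1.4190
R₀ = 15.1110 + 9.3100 + 3.1680 + 10.0270 + 0.5250 + 1.4190 = 39.5600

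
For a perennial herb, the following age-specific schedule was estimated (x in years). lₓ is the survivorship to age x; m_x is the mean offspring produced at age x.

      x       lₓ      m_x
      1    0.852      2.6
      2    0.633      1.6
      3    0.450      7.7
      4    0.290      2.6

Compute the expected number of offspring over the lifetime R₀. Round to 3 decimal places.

7.447

R₀ = Σ lₓ m_x:
  age 1: 0.852 × 2.6 = 2.2152
  age 2: 0.633 × 1.6 = 1.0128
  age 3: 0.450 × 7.7 = 3.4650
  age 4: 0.290 × 2.6 = 0.7540
R₀ = 2.2152 + 1.0128 + 3.4650 + 0.7540 = 7.4470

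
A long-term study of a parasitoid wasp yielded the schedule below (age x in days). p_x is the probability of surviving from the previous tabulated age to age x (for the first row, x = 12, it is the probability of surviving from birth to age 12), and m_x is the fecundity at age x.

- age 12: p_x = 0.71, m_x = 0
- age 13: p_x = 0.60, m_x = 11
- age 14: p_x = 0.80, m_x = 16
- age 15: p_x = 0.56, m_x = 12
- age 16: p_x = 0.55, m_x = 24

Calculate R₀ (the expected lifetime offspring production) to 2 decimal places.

14.95

Survivorship from birth: l_x = p_12·p_13·…·p_x.
  l_12 = 0.71000
  l_13 = 0.42600
  l_14 = 0.34080
  l_15 = 0.19085
  l_16 = 0.10497
R₀ = Σ l_x m_x:
  age 12: 0.71000 × 0 = 0.0000
  age 13: 0.42600 × 11 = 4.6860
  age 14: 0.34080 × 16 = 5.4528
  age 15: 0.19085 × 12 = 2.2902
  age 16: 0.10497 × 24 = 2.5193
R₀ = 0.0000 + 4.6860 + 5.4528 + 2.2902 + 2.5193 = 14.9483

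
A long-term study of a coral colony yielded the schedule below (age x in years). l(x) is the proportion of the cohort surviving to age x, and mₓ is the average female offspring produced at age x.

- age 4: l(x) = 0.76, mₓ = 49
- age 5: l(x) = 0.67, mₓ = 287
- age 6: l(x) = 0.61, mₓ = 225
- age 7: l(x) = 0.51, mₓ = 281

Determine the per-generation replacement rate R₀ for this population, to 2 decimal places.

510.09

R₀ = Σ l(x) mₓ:
  age 4: 0.76 × 49 = 37.2400
  age 5: 0.67 × 287 = 192.2900
  age 6: 0.61 × 225 = 137.2500
  age 7: 0.51 × 281 = 143.3100
R₀ = 37.2400 + 192.2900 + 137.2500 + 143.3100 = 510.0900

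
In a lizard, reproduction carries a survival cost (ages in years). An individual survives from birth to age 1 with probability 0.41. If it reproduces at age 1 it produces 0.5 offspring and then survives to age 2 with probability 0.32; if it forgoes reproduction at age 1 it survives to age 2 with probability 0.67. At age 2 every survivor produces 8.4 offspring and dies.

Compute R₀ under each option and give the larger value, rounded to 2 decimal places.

2.31

breed at age 1: R₀ = 0.41 × (0.5 + 0.32 × 8.4) = 0.41 × 3.1880 = 1.3071
delay to age 2: R₀ = 0.41 × (0.67 × 8.4) = 0.41 × 5.6280 = 2.3075
Higher: delay to age 2 (2.3075).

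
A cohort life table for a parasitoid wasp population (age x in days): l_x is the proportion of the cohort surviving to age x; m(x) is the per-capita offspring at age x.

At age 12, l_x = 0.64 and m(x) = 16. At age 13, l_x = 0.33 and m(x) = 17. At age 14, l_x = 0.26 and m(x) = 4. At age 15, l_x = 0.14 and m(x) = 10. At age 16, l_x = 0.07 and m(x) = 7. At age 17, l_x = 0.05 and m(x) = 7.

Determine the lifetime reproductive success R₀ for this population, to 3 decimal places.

19.130

R₀ = Σ l_x m(x):
  age 12: 0.64 × 16 = 10.2400
  age 13: 0.33 × 17 = 5.6100
  age 14: 0.26 × 4 = 1.0400
  age 15: 0.14 × 10 = 1.4000
  age 16: 0.07 × 7 = 0.4900
  age 17: 0.05 × 7 = 0.3500
R₀ = 10.2400 + 5.6100 + 1.0400 + 1.4000 + 0.4900 + 0.3500 = 19.1300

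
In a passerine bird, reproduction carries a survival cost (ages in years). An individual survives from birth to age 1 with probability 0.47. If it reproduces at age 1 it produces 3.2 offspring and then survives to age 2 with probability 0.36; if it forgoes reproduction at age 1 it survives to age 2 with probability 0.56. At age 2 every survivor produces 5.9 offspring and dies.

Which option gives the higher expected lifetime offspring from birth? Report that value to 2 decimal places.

2.50

breed at age 1: R₀ = 0.47 × (3.2 + 0.36 × 5.9) = 0.47 × 5.3240 = 2.5023
delay to age 2: R₀ = 0.47 × (0.56 × 5.9) = 0.47 × 3.3040 = 1.5529
Higher: breed at age 1 (2.5023).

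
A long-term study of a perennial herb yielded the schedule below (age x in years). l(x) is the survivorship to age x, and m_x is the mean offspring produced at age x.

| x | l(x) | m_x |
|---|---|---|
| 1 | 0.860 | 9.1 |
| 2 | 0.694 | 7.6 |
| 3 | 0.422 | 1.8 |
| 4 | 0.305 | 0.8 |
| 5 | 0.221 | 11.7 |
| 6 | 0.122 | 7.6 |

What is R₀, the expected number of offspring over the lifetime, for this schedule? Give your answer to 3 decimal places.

R₀ = Σ l(x) m_x:
  age 1: 0.860 × 9.1 = 7.8260
  age 2: 0.694 × 7.6 = 5.2744
  age 3: 0.422 × 1.8 = 0.7596
  age 4: 0.305 × 0.8 = 0.2440
  age 5: 0.221 × 11.7 = 2.5857
  age 6: 0.122 × 7.6 = 0.9272
R₀ = 7.8260 + 5.2744 + 0.7596 + 0.2440 + 2.5857 + 0.9272 = 17.6169

17.617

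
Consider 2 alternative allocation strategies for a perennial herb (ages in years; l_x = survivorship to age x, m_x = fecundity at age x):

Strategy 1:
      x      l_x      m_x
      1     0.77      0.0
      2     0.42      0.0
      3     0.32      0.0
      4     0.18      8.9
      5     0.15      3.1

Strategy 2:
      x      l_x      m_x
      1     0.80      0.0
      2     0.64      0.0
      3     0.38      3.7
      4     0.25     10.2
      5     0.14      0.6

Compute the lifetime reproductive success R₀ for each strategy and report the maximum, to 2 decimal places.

Strategy 1: R₀ = 0.77×0.0 + 0.42×0.0 + 0.32×0.0 + 0.18×8.9 + 0.15×3.1 = 2.0670
Strategy 2: R₀ = 0.80×0.0 + 0.64×0.0 + 0.38×3.7 + 0.25×10.2 + 0.14×0.6 = 4.0400
Highest R₀: strategy 2 with 4.0400.

4.04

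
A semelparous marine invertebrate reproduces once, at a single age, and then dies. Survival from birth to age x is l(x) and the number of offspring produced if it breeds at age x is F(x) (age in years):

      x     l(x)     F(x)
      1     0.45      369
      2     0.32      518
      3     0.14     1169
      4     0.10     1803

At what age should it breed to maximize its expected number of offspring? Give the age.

Expected offspring if breeding at age x = l(x) × F(x):
  age 1: 0.45 × 369 = 166.050
  age 2: 0.32 × 518 = 165.760
  age 3: 0.14 × 1169 = 163.660
  age 4: 0.10 × 1803 = 180.300
Maximum at age 4 (180.300).

4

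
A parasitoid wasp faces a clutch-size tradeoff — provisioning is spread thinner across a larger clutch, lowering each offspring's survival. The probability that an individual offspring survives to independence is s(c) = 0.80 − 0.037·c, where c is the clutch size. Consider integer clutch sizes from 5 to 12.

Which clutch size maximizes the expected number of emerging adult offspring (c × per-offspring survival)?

11

Expected emerging adult offspring = c × s(c):
  c=5: 5 × 0.615 = 3.075
  c=6: 6 × 0.578 = 3.468
  c=7: 7 × 0.541 = 3.787
  c=8: 8 × 0.504 = 4.032
  c=9: 9 × 0.467 = 4.203
  c=10: 10 × 0.430 = 4.300
  c=11: 11 × 0.393 = 4.323
  c=12: 12 × 0.356 = 4.272
Maximum at c = 11 (4.323 emerging adult offspring).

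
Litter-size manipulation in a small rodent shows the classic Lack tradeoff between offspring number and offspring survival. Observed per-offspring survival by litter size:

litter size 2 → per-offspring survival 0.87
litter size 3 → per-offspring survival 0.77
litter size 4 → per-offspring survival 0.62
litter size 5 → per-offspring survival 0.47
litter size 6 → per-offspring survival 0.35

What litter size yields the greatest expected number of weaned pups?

4

Expected weaned pups = c × s(c):
  c=2: 2 × 0.87 = 1.740
  c=3: 3 × 0.77 = 2.310
  c=4: 4 × 0.62 = 2.480
  c=5: 5 × 0.47 = 2.350
  c=6: 6 × 0.35 = 2.100
Maximum at c = 4 (2.480 weaned pups).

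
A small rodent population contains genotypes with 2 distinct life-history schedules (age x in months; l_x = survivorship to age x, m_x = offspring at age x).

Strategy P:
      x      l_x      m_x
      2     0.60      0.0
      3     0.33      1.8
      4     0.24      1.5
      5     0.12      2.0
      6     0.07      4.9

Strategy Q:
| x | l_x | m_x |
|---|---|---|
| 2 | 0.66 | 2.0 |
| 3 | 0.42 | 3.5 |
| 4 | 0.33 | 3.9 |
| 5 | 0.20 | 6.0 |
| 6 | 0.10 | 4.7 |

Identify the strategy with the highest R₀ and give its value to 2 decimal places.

Strategy P: R₀ = 0.60×0.0 + 0.33×1.8 + 0.24×1.5 + 0.12×2.0 + 0.07×4.9 = 1.5370
Strategy Q: R₀ = 0.66×2.0 + 0.42×3.5 + 0.33×3.9 + 0.20×6.0 + 0.10×4.7 = 5.7470
Highest R₀: strategy Q with 5.7470.

5.75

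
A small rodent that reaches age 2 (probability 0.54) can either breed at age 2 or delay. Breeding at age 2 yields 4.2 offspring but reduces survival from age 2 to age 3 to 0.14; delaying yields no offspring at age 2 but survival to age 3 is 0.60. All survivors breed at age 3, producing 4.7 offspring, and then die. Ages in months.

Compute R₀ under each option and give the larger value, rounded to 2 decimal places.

breed at age 2: R₀ = 0.54 × (4.2 + 0.14 × 4.7) = 0.54 × 4.8580 = 2.6233
delay to age 3: R₀ = 0.54 × (0.60 × 4.7) = 0.54 × 2.8200 = 1.5228
Higher: breed at age 2 (2.6233).

2.62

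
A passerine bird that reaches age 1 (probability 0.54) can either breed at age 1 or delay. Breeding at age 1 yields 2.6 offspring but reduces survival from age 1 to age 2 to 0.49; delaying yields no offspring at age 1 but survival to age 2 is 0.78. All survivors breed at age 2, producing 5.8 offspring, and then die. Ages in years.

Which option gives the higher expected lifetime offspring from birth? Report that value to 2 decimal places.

2.94

breed at age 1: R₀ = 0.54 × (2.6 + 0.49 × 5.8) = 0.54 × 5.4420 = 2.9387
delay to age 2: R₀ = 0.54 × (0.78 × 5.8) = 0.54 × 4.5240 = 2.4430
Higher: breed at age 1 (2.9387).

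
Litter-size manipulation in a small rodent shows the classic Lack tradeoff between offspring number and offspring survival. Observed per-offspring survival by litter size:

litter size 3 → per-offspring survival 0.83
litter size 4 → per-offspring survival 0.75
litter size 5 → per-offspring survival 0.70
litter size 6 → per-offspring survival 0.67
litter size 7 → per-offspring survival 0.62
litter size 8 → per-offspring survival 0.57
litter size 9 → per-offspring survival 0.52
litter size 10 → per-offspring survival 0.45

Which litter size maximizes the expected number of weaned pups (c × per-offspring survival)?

Expected weaned pups = c × s(c):
  c=3: 3 × 0.83 = 2.490
  c=4: 4 × 0.75 = 3.000
  c=5: 5 × 0.70 = 3.500
  c=6: 6 × 0.67 = 4.020
  c=7: 7 × 0.62 = 4.340
  c=8: 8 × 0.57 = 4.560
  c=9: 9 × 0.52 = 4.680
  c=10: 10 × 0.45 = 4.500
Maximum at c = 9 (4.680 weaned pups).

9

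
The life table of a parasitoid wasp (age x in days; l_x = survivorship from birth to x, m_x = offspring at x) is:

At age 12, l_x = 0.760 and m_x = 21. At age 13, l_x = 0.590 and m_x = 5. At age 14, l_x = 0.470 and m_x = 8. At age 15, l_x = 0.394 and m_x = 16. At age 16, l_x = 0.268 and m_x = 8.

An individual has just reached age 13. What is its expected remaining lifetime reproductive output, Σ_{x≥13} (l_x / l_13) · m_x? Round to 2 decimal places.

l_13 = 0.590. Conditional survival from age 13 to x is l_x / l_13.
  x=13: (0.590/0.590) × 5 = 5.0000
  x=14: (0.470/0.590) × 8 = 6.3729
  x=15: (0.394/0.590) × 16 = 10.6847
  x=16: (0.268/0.590) × 8 = 3.6339
Sum = 5.0000 + 6.3729 + 10.6847 + 3.6339 = 25.6915

25.69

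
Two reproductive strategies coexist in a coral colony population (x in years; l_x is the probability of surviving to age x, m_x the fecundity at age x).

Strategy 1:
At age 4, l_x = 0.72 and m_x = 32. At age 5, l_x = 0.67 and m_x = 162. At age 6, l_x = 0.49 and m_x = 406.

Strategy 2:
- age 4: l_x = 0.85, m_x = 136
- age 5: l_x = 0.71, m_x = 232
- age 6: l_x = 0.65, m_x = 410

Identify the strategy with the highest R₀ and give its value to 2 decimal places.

546.82

Strategy 1: R₀ = 0.72×32 + 0.67×162 + 0.49×406 = 330.5200
Strategy 2: R₀ = 0.85×136 + 0.71×232 + 0.65×410 = 546.8200
Highest R₀: strategy 2 with 546.8200.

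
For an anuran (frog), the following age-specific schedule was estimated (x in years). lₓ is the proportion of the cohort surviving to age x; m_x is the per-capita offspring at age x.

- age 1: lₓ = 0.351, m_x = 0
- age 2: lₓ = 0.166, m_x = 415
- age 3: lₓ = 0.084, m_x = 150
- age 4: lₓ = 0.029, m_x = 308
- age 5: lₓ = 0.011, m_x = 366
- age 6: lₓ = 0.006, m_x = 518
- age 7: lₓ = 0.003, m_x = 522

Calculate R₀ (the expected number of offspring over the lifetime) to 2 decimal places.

R₀ = Σ lₓ m_x:
  age 1: 0.351 × 0 = 0.0000
  age 2: 0.166 × 415 = 68.8900
  age 3: 0.084 × 150 = 12.6000
  age 4: 0.029 × 308 = 8.9320
  age 5: 0.011 × 366 = 4.0260
  age 6: 0.006 × 518 = 3.1080
  age 7: 0.003 × 522 = 1.5660
R₀ = 0.0000 + 68.8900 + 12.6000 + 8.9320 + 4.0260 + 3.1080 + 1.5660 = 99.1220

99.12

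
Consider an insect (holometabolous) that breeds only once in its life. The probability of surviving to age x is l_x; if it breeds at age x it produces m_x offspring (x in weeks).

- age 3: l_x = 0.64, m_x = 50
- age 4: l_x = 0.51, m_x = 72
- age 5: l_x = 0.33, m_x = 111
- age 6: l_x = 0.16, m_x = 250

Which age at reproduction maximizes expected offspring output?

Expected offspring if breeding at age x = l_x × m_x:
  age 3: 0.64 × 50 = 32.000
  age 4: 0.51 × 72 = 36.720
  age 5: 0.33 × 111 = 36.630
  age 6: 0.16 × 250 = 40.000
Maximum at age 6 (40.000).

6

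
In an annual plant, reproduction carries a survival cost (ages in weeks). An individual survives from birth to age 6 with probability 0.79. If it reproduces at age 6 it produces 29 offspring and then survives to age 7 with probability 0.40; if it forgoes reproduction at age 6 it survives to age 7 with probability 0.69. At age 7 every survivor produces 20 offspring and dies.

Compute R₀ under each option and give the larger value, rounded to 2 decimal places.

29.23

breed at age 6: R₀ = 0.79 × (29 + 0.40 × 20) = 0.79 × 37.0000 = 29.2300
delay to age 7: R₀ = 0.79 × (0.69 × 20) = 0.79 × 13.8000 = 10.9020
Higher: breed at age 6 (29.2300).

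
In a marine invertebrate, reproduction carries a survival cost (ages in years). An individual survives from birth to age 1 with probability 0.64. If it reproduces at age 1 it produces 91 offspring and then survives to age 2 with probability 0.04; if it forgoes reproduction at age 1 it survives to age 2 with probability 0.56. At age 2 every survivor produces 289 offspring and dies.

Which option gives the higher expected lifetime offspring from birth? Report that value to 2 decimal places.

breed at age 1: R₀ = 0.64 × (91 + 0.04 × 289) = 0.64 × 102.5600 = 65.6384
delay to age 2: R₀ = 0.64 × (0.56 × 289) = 0.64 × 161.8400 = 103.5776
Higher: delay to age 2 (103.5776).

103.58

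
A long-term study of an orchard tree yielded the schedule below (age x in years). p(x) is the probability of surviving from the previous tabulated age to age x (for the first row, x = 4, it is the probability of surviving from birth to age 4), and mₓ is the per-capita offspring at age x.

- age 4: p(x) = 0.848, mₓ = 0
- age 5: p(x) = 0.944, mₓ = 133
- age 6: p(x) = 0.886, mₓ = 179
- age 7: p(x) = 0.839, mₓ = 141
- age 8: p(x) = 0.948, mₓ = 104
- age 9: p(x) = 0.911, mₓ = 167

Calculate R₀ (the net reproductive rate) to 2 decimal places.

Survivorship from birth: l_x = p_4·p_5·…·p_x.
  l_4 = 0.84800
  l_5 = 0.80051
  l_6 = 0.70925
  l_7 = 0.59506
  l_8 = 0.56412
  l_9 = 0.51391
R₀ = Σ l_x mₓ:
  age 4: 0.84800 × 0 = 0.0000
  age 5: 0.80051 × 133 = 106.4678
  age 6: 0.70925 × 179 = 126.9558
  age 7: 0.59506 × 141 = 83.9035
  age 8: 0.56412 × 104 = 58.6685
  age 9: 0.51391 × 167 = 85.8230
R₀ = 0.0000 + 106.4678 + 126.9558 + 83.9035 + 58.6685 + 85.8230 = 461.8185

461.82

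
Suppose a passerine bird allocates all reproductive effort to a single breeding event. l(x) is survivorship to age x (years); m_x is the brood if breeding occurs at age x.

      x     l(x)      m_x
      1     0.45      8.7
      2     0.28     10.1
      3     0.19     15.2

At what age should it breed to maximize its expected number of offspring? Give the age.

1

Expected offspring if breeding at age x = l(x) × m_x:
  age 1: 0.45 × 8.7 = 3.915
  age 2: 0.28 × 10.1 = 2.828
  age 3: 0.19 × 15.2 = 2.888
Maximum at age 1 (3.915).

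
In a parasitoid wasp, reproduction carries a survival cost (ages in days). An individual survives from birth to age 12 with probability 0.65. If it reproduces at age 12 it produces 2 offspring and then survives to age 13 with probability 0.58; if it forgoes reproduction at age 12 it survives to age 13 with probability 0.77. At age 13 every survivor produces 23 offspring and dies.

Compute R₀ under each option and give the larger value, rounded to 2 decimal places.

breed at age 12: R₀ = 0.65 × (2 + 0.58 × 23) = 0.65 × 15.3400 = 9.9710
delay to age 13: R₀ = 0.65 × (0.77 × 23) = 0.65 × 17.7100 = 11.5115
Higher: delay to age 13 (11.5115).

11.51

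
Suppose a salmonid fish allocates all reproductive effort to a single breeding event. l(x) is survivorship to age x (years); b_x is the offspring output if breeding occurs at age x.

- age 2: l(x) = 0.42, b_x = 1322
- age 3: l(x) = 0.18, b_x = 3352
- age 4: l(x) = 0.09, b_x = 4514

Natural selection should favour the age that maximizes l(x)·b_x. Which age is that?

3

Expected offspring if breeding at age x = l(x) × b_x:
  age 2: 0.42 × 1322 = 555.240
  age 3: 0.18 × 3352 = 603.360
  age 4: 0.09 × 4514 = 406.260
Maximum at age 3 (603.360).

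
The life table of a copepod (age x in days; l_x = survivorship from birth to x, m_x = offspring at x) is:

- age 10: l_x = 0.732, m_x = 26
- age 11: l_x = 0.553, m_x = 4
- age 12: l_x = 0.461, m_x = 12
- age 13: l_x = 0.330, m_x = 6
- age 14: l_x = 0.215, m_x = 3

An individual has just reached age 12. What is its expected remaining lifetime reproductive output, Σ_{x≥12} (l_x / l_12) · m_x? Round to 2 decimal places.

l_12 = 0.461. Conditional survival from age 12 to x is l_x / l_12.
  x=12: (0.461/0.461) × 12 = 12.0000
  x=13: (0.330/0.461) × 6 = 4.2950
  x=14: (0.215/0.461) × 3 = 1.3991
Sum = 12.0000 + 4.2950 + 1.3991 = 17.6941

17.69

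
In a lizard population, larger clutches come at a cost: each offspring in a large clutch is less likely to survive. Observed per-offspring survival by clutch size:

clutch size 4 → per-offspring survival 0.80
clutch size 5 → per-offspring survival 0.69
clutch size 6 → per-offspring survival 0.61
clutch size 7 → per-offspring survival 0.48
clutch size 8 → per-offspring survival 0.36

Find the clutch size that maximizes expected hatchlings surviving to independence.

Expected hatchlings surviving to independence = c × s(c):
  c=4: 4 × 0.80 = 3.200
  c=5: 5 × 0.69 = 3.450
  c=6: 6 × 0.61 = 3.660
  c=7: 7 × 0.48 = 3.360
  c=8: 8 × 0.36 = 2.880
Maximum at c = 6 (3.660 hatchlings surviving to independence).

6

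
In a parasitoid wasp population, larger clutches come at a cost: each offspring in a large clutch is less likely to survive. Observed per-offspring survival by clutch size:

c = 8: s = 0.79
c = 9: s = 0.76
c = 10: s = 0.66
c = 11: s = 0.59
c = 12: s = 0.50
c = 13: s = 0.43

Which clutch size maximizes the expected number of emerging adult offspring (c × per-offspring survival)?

Expected emerging adult offspring = c × s(c):
  c=8: 8 × 0.79 = 6.320
  c=9: 9 × 0.76 = 6.840
  c=10: 10 × 0.66 = 6.600
  c=11: 11 × 0.59 = 6.490
  c=12: 12 × 0.50 = 6.000
  c=13: 13 × 0.43 = 5.590
Maximum at c = 9 (6.840 emerging adult offspring).

9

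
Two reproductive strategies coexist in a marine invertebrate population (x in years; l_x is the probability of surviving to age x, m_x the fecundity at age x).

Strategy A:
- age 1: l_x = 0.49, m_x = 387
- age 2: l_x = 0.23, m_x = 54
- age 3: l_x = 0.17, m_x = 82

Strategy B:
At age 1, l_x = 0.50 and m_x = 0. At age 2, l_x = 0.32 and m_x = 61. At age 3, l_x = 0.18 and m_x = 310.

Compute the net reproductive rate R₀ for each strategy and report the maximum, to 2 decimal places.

Strategy A: R₀ = 0.49×387 + 0.23×54 + 0.17×82 = 215.9900
Strategy B: R₀ = 0.50×0 + 0.32×61 + 0.18×310 = 75.3200
Highest R₀: strategy A with 215.9900.

215.99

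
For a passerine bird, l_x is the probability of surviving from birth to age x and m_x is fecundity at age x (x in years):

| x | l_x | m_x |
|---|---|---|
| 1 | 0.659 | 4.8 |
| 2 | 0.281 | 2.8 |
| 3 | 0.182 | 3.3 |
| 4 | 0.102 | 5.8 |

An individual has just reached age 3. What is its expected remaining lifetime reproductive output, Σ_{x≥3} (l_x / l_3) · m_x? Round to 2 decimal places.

6.55

l_3 = 0.182. Conditional survival from age 3 to x is l_x / l_3.
  x=3: (0.182/0.182) × 3.3 = 3.3000
  x=4: (0.102/0.182) × 5.8 = 3.2505
Sum = 3.3000 + 3.2505 = 6.5505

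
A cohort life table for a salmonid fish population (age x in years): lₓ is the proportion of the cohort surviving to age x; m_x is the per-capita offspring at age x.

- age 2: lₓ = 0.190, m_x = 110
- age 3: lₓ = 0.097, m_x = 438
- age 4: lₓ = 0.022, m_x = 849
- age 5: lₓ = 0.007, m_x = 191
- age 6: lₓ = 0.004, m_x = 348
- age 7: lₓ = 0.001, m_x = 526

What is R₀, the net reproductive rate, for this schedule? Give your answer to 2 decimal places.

R₀ = Σ lₓ m_x:
  age 2: 0.190 × 110 = 20.9000
  age 3: 0.097 × 438 = 42.4860
  age 4: 0.022 × 849 = 18.6780
  age 5: 0.007 × 191 = 1.3370
  age 6: 0.004 × 348 = 1.3920
  age 7: 0.001 × 526 = 0.5260
R₀ = 20.9000 + 42.4860 + 18.6780 + 1.3370 + 1.3920 + 0.5260 = 85.3190

85.32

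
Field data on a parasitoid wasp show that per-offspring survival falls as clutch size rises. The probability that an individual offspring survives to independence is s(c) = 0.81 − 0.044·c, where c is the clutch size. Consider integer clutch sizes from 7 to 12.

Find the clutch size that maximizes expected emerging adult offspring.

Expected emerging adult offspring = c × s(c):
  c=7: 7 × 0.502 = 3.514
  c=8: 8 × 0.458 = 3.664
  c=9: 9 × 0.414 = 3.726
  c=10: 10 × 0.370 = 3.700
  c=11: 11 × 0.326 = 3.586
  c=12: 12 × 0.282 = 3.384
Maximum at c = 9 (3.726 emerging adult offspring).

9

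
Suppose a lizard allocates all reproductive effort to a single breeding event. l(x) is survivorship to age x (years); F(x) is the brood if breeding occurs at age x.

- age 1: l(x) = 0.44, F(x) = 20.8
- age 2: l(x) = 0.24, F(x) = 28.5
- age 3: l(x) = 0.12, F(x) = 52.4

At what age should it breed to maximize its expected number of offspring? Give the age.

1

Expected offspring if breeding at age x = l(x) × F(x):
  age 1: 0.44 × 20.8 = 9.152
  age 2: 0.24 × 28.5 = 6.840
  age 3: 0.12 × 52.4 = 6.288
Maximum at age 1 (9.152).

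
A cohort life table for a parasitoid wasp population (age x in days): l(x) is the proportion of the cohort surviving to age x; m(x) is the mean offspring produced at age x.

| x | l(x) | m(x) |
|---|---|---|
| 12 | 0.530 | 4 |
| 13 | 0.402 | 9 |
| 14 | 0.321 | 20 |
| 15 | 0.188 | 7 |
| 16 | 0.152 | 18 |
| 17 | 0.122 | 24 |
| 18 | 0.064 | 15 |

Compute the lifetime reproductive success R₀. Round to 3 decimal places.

20.098

R₀ = Σ l(x) m(x):
  age 12: 0.530 × 4 = 2.1200
  age 13: 0.402 × 9 = 3.6180
  age 14: 0.321 × 20 = 6.4200
  age 15: 0.188 × 7 = 1.3160
  age 16: 0.152 × 18 = 2.7360
  age 17: 0.122 × 24 = 2.9280
  age 18: 0.064 × 15 = 0.9600
R₀ = 2.1200 + 3.6180 + 6.4200 + 1.3160 + 2.7360 + 2.9280 + 0.9600 = 20.0980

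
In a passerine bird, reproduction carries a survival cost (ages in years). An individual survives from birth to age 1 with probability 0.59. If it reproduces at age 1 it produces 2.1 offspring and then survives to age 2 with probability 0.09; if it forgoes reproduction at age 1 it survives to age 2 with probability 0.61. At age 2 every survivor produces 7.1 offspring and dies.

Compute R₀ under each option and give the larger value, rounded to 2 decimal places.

breed at age 1: R₀ = 0.59 × (2.1 + 0.09 × 7.1) = 0.59 × 2.7390 = 1.6160
delay to age 2: R₀ = 0.59 × (0.61 × 7.1) = 0.59 × 4.3310 = 2.5553
Higher: delay to age 2 (2.5553).

2.56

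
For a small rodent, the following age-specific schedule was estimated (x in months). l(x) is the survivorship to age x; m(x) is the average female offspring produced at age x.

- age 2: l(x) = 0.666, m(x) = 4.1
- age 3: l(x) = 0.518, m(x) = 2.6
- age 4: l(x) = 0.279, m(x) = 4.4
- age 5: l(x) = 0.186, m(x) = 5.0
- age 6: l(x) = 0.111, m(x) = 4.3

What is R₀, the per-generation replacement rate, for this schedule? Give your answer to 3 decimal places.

6.712

R₀ = Σ l(x) m(x):
  age 2: 0.666 × 4.1 = 2.7306
  age 3: 0.518 × 2.6 = 1.3468
  age 4: 0.279 × 4.4 = 1.2276
  age 5: 0.186 × 5.0 = 0.9300
  age 6: 0.111 × 4.3 = 0.4773
R₀ = 2.7306 + 1.3468 + 1.2276 + 0.9300 + 0.4773 = 6.7123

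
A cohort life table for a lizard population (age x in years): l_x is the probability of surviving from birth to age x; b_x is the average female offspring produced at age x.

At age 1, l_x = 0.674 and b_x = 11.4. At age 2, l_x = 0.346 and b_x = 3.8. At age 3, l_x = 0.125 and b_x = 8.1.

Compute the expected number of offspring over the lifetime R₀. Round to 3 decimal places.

R₀ = Σ l_x b_x:
  age 1: 0.674 × 11.4 = 7.6836
  age 2: 0.346 × 3.8 = 1.3148
  age 3: 0.125 × 8.1 = 1.0125
R₀ = 7.6836 + 1.3148 + 1.0125 = 10.0109

10.011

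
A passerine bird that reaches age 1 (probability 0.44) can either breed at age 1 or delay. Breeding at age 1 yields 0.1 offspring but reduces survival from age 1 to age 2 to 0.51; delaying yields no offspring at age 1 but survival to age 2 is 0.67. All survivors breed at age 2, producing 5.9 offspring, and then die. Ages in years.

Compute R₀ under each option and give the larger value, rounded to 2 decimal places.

1.74

breed at age 1: R₀ = 0.44 × (0.1 + 0.51 × 5.9) = 0.44 × 3.1090 = 1.3680
delay to age 2: R₀ = 0.44 × (0.67 × 5.9) = 0.44 × 3.9530 = 1.7393
Higher: delay to age 2 (1.7393).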